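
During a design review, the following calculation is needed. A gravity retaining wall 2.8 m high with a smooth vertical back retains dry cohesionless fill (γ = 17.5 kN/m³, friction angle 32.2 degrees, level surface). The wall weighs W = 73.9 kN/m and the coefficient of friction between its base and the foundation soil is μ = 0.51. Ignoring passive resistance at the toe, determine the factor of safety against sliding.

1.80

K_a = tan²(45° − 32.2°/2) = 0.3047.
P_a = ½K_aγH² = 0.5×0.3047×17.5×2.8² = 20.90 kN/m, acting at H/3 = 0.9333 m above the base.
FS_sliding = μW / P_a = 0.51×73.9 / 20.90 = 1.803.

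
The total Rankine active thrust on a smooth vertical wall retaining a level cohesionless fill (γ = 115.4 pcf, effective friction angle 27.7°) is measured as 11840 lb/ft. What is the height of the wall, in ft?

23.7 ft

K_a = 0.3653. P_a = ½ K_a γ H² ⇒ H = √(2P_a/(K_a γ)).
H = √(2×11840/(0.3653×115.4)) = 23.70 ft.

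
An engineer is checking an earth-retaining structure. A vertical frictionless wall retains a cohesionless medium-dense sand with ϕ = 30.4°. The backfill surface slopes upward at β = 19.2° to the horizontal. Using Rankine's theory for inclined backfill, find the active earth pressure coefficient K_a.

K_a = cos β · (cos β − √(cos²β − cos²φ)) / (cos β + √(cos²β − cos²φ)).
cos β = 0.9444, cos φ = 0.8625, √(cos²β − cos²φ) = 0.3846.
K_a = 0.9444 × (0.9444 − 0.3846)/(0.9444 + 0.3846) = 0.3978.

0.398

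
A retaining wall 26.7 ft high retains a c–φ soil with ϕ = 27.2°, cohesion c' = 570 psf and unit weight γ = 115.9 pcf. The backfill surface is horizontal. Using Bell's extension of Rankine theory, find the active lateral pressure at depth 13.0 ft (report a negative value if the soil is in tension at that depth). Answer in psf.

-134 psf

K_a = (1 − sin φ)/(1 + sin φ) = 0.3726.
σ_a = K_a γ z − 2c√K_a = 0.3726×115.9×13.0 − 2×570×0.6104 = -134.5 psf.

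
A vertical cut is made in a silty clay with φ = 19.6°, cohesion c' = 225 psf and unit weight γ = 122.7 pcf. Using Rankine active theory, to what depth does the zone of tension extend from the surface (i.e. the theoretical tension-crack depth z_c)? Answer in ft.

5.20 ft

K_a = tan²(45° − 19.6°/2) = 0.4976; √K_a = 0.7054.
The active pressure is zero where K_a γ z = 2c√K_a, so z_c = 2c/(γ√K_a) = 2×225/(122.7×0.7054) = 5.199 ft.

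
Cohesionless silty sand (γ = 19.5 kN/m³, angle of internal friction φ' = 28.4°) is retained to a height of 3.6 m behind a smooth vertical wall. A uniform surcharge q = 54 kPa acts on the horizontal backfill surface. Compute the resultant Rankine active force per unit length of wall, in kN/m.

K_a = tan²(45° − φ/2) = 0.3554.
Soil triangle: ½ K_a γ H² = 0.5×0.3554×19.5×3.6² = 44.90 kN/m.
Surcharge rectangle: K_a q H = 0.3554×54×3.6 = 69.08 kN/m.
Total = 44.90 + 69.08 = 114.0 kN/m.

114 kN/m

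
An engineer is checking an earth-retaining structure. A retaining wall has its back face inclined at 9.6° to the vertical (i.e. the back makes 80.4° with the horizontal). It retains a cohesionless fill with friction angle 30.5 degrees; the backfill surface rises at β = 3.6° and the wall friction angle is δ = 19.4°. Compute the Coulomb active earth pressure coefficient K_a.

0.386

K_a = sin²(α+φ) / [sin²α · sin(α−δ) · (1 + √{sin(φ+δ)sin(φ−β) / (sin(α−δ)sin(α+β))})²].
With α = 80.4°, φ = 30.5°, δ = 19.4°, β = 3.6°: K_a = 0.3859.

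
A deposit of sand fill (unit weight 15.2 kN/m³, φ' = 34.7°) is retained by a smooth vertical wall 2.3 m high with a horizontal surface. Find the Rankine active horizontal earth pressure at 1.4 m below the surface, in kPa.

K_a = (1 − sin φ)/(1 + sin φ) = 0.2745.
σ_h = K_a γ z = 0.2745 × 15.2 × 1.4 = 5.841 kPa.

5.84 kPa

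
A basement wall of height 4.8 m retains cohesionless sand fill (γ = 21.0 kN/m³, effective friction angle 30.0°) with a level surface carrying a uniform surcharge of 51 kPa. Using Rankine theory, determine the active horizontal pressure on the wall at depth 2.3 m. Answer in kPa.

33.1 kPa

K_a = (1 − sin φ)/(1 + sin φ) = 0.3333.
σ_v = γz + q = 21.0 × 2.3 + 51 = 99.30 kPa.
σ_h = K_a σ_v = 0.3333 × 99.30 = 33.10 kPa.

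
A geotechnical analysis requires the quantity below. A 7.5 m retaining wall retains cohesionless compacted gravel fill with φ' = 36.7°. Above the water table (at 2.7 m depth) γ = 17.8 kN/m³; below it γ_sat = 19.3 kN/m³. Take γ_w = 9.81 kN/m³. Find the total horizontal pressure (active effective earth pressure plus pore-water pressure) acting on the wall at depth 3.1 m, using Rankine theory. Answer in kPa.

K_a = (1 − sin φ)/(1 + sin φ) = 0.2519.
γ' = 19.3 − 9.81 = 9.490 kN/m³.
Effective vertical stress at 3.1 m: σ'_v = 17.8×2.7 + 9.490×0.400 = 51.86 kPa.
σ'_h = K_a σ'_v = 0.2519 × 51.86 = 13.06 kPa; u = γ_w × 0.400 = 3.924 kPa.
Total σ_h = 13.06 + 3.924 = 16.98 kPa.

17.0 kPa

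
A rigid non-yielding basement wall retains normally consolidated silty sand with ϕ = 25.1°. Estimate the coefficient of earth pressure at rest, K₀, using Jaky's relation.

0.576

K₀ = 1 − sin φ' = 1 − sin 25.1° = 0.5758.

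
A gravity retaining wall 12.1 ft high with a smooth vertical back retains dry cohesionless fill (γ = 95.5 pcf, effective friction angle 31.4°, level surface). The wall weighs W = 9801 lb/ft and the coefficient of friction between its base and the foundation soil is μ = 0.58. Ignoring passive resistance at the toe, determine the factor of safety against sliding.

K_a = tan²(45° − 31.4°/2) = 0.3149.
P_a = ½K_aγH² = 0.5×0.3149×95.5×12.1² = 2202 lb/ft, acting at H/3 = 4.033 ft above the base.
FS_sliding = μW / P_a = 0.58×9801 / 2202 = 2.582.

2.58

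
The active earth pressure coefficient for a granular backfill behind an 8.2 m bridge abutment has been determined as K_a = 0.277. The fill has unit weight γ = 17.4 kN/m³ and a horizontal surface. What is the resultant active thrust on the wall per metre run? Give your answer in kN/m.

162 kN/m

P = ½ K_a γ H² = 0.5 × 0.277 × 17.4 × 8.2² = 162.0 kN/m.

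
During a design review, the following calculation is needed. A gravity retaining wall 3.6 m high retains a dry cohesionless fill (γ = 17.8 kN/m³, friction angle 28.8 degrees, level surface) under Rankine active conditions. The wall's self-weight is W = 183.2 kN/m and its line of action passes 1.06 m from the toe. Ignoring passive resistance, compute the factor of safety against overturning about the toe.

K_a = tan²(45° − 28.8°/2) = 0.3498.
P_a = ½K_aγH² = 0.5×0.3498×17.8×3.6² = 40.34 kN/m, acting at H/3 = 1.200 m above the base.
Overturning moment M_o = P_a × H/3 = 40.34 × 1.200 = 48.41.
Resisting moment M_r = W × 1.06 = 183.2 × 1.06 = 194.2.
FS_overturning = M_r/M_o = 194.2/48.41 = 4.011.

4.01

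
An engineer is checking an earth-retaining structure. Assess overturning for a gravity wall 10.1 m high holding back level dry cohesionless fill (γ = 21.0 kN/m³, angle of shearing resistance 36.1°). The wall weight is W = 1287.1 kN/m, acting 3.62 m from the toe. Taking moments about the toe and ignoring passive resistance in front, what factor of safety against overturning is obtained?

5.00

K_a = tan²(45° − 36.1°/2) = 0.2585.
P_a = ½K_aγH² = 0.5×0.2585×21.0×10.1² = 276.9 kN/m, acting at H/3 = 3.367 m above the base.
Overturning moment M_o = P_a × H/3 = 276.9 × 3.367 = 932.2.
Resisting moment M_r = W × 3.62 = 1287.1 × 3.62 = 4659.
FS_overturning = M_r/M_o = 4659/932.2 = 4.998.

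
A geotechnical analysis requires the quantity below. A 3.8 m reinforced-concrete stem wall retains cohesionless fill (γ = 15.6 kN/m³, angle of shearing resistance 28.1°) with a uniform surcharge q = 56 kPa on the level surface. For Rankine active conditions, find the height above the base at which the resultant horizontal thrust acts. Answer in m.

K_a = 0.3596.
Triangular part P₁ = ½K_aγH² = 40.50 at H/3 = 1.267 m; rectangular part P₂ = K_a q H = 76.52 at H/2 = 1.900 m.
ȳ = (P₁·1.267 + P₂·1.900)/(P₁+P₂) = 1.681 m.

1.68 m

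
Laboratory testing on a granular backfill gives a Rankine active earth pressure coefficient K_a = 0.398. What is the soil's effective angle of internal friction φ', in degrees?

K_a = tan²(45° − φ/2) ⇒ 45° − φ/2 = arctan(√0.398) = 32.25°.
φ = 2(45° − 32.25°) = 25.51°.

25.5°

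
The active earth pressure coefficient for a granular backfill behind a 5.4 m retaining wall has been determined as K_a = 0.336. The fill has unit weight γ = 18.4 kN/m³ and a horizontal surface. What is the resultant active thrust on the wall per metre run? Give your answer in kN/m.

P = ½ K_a γ H² = 0.5 × 0.336 × 18.4 × 5.4² = 90.14 kN/m.

90.1 kN/m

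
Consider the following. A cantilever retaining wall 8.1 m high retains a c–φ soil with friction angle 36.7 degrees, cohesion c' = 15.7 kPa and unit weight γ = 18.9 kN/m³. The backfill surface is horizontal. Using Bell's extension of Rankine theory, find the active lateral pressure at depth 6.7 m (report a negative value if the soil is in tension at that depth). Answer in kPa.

K_a = (1 − sin φ)/(1 + sin φ) = 0.2519.
σ_a = K_a γ z − 2c√K_a = 0.2519×18.9×6.7 − 2×15.7×0.5019 = 16.13 kPa.

16.1 kPa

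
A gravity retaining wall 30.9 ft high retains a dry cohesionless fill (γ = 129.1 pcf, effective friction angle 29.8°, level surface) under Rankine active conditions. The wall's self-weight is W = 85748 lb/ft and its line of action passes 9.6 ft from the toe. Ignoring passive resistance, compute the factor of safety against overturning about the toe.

K_a = tan²(45° − 29.8°/2) = 0.3360.
P_a = ½K_aγH² = 0.5×0.3360×129.1×30.9² = 20710 lb/ft, acting at H/3 = 10.30 ft above the base.
Overturning moment M_o = P_a × H/3 = 20710 × 10.30 = 213300.
Resisting moment M_r = W × 9.6 = 85748 × 9.6 = 823200.
FS_overturning = M_r/M_o = 823200/213300 = 3.859.

3.86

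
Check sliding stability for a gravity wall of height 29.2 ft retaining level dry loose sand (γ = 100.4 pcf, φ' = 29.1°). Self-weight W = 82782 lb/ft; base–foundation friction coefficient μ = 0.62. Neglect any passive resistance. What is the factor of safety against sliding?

K_a = tan²(45° − 29.1°/2) = 0.3456.
P_a = ½K_aγH² = 0.5×0.3456×100.4×29.2² = 14790 lb/ft, acting at H/3 = 9.733 ft above the base.
FS_sliding = μW / P_a = 0.62×82782 / 14790 = 3.470.

3.47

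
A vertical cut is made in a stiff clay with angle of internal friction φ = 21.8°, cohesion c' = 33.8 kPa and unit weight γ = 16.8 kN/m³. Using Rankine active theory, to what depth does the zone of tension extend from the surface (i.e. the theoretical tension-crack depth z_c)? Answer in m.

5.94 m

K_a = tan²(45° − 21.8°/2) = 0.4584; √K_a = 0.6771.
The active pressure is zero where K_a γ z = 2c√K_a, so z_c = 2c/(γ√K_a) = 2×33.8/(16.8×0.6771) = 5.943 m.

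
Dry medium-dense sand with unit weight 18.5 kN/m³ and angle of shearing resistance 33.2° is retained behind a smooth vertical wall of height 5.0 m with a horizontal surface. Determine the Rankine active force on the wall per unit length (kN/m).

K_a = tan²(45° − φ/2) = 0.2924.
P_a = ½ K_a γ H² = 0.5 × 0.2924 × 18.5 × 5.0² = 67.61 kN/m.

67.6 kN/m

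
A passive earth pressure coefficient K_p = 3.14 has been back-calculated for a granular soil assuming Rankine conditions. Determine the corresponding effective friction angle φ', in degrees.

K_p = (1+sin φ)/(1−sin φ) ⇒ sin φ = (K_p − 1)/(K_p + 1) = 0.5169.
φ = arcsin(0.5169) = 31.13°.

31.1°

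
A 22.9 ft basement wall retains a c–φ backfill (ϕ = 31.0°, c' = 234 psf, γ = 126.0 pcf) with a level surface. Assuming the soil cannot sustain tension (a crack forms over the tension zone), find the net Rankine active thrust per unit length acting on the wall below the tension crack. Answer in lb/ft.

5380 lb/ft

K_a = 0.3201; √K_a = 0.5658.
Tension-crack depth z_c = 2c/(γ√K_a) = 2×234/(126.0×0.5658) = 6.565 ft.
σ_a at base = K_a γ H − 2c√K_a = 0.3201×126.0×22.9 − 2×234×0.5658 = 658.8 psf.
P_a = ½ × 658.8 × (H − z_c) = 0.5×658.8×16.34 = 5381 lb/ft.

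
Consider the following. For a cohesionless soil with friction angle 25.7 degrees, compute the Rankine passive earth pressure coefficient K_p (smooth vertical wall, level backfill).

2.53

K_p = (1 + sin φ)/(1 − sin φ) = tan²(45° + 25.7°/2) = 2.531.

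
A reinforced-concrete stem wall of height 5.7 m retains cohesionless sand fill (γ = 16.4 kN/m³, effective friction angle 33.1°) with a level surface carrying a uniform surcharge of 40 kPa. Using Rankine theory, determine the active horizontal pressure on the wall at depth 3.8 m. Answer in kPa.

30.0 kPa

K_a = (1 − sin φ)/(1 + sin φ) = 0.2936.
σ_v = γz + q = 16.4 × 3.8 + 40 = 102.3 kPa.
σ_h = K_a σ_v = 0.2936 × 102.3 = 30.04 kPa.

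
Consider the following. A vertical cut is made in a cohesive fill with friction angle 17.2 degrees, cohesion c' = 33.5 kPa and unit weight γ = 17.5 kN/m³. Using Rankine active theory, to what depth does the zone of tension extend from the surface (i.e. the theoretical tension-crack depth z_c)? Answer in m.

K_a = tan²(45° − 17.2°/2) = 0.5436; √K_a = 0.7373.
The active pressure is zero where K_a γ z = 2c√K_a, so z_c = 2c/(γ√K_a) = 2×33.5/(17.5×0.7373) = 5.193 m.

5.19 m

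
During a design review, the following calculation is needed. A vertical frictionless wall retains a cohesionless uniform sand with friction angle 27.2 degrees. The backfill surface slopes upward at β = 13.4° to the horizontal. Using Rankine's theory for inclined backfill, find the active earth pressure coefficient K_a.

0.412

K_a = cos β · (cos β − √(cos²β − cos²φ)) / (cos β + √(cos²β − cos²φ)).
cos β = 0.9728, cos φ = 0.8894, √(cos²β − cos²φ) = 0.3940.
K_a = 0.9728 × (0.9728 − 0.3940)/(0.9728 + 0.3940) = 0.4119.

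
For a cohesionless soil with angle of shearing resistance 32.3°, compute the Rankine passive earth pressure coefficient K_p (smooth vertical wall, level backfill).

3.30

K_p = (1 + sin φ)/(1 − sin φ) = tan²(45° + 32.3°/2) = 3.295.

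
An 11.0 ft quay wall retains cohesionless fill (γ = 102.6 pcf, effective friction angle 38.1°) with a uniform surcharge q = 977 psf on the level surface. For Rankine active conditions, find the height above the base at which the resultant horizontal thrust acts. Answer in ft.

K_a = 0.2368.
Triangular part P₁ = ½K_aγH² = 1470 at H/3 = 3.667 ft; rectangular part P₂ = K_a q H = 2545 at H/2 = 5.500 ft.
ȳ = (P₁·3.667 + P₂·5.500)/(P₁+P₂) = 4.829 ft.

4.83 ft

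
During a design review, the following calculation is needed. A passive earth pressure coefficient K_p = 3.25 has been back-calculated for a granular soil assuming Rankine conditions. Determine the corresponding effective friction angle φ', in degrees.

32.0°

K_p = (1+sin φ)/(1−sin φ) ⇒ sin φ = (K_p − 1)/(K_p + 1) = 0.5294.
φ = arcsin(0.5294) = 31.97°.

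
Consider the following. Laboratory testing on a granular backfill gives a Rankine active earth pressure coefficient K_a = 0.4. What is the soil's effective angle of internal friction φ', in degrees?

25.4°

K_a = tan²(45° − φ/2) ⇒ 45° − φ/2 = arctan(√0.4) = 32.31°.
φ = 2(45° − 32.31°) = 25.38°.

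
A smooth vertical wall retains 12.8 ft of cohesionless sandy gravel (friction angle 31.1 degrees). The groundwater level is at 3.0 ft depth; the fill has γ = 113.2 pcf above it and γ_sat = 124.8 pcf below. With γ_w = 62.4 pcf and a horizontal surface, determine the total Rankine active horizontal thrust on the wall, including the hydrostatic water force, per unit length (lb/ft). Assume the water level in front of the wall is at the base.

5180 lb/ft

K_a = tan²(45° − φ/2) = 0.3188.
γ' = 124.8 − 62.4 = 62.40 pcf. Depth below WT = 9.8 ft.
σ'_h at WT = K_a γ d_w = 108.3 psf; at base = 108.3 + K_a γ' × 9.8 = 303.2 psf.
P₁ (0–3.0 ft) = ½×108.3×3.0 = 162.4. P₂ (3.0–12.8 ft) = ½(108.3+303.2)×9.8 = 2016.
P_w = ½ γ_w h₂² = 0.5×62.4×9.8² = 2996. Total = 162.4+2016+2996 = 5175 lb/ft.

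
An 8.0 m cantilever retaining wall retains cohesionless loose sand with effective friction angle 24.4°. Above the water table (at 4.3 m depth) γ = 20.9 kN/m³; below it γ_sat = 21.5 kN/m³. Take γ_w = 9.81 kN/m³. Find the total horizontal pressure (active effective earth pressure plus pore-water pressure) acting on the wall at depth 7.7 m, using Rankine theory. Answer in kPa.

87.2 kPa

K_a = (1 − sin φ)/(1 + sin φ) = 0.4153.
γ' = 21.5 − 9.81 = 11.69 kN/m³.
Effective vertical stress at 7.7 m: σ'_v = 20.9×4.3 + 11.69×3.40 = 129.6 kPa.
σ'_h = K_a σ'_v = 0.4153 × 129.6 = 53.83 kPa; u = γ_w × 3.40 = 33.35 kPa.
Total σ_h = 53.83 + 33.35 = 87.19 kPa.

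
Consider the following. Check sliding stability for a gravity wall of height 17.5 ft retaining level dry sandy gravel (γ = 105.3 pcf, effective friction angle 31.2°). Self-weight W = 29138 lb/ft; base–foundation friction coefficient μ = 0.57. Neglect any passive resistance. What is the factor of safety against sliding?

3.24

K_a = tan²(45° − 31.2°/2) = 0.3175.
P_a = ½K_aγH² = 0.5×0.3175×105.3×17.5² = 5119 lb/ft, acting at H/3 = 5.833 ft above the base.
FS_sliding = μW / P_a = 0.57×29138 / 5119 = 3.244.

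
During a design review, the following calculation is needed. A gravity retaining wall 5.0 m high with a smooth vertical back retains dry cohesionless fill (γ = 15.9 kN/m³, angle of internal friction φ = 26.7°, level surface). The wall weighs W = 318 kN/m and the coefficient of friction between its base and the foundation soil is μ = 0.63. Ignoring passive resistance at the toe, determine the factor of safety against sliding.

K_a = tan²(45° − 26.7°/2) = 0.3800.
P_a = ½K_aγH² = 0.5×0.3800×15.9×5.0² = 75.52 kN/m, acting at H/3 = 1.667 m above the base.
FS_sliding = μW / P_a = 0.63×318 / 75.52 = 2.653.

2.65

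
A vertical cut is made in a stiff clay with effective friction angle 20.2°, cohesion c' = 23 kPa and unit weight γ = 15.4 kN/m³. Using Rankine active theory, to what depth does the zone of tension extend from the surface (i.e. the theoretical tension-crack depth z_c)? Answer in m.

4.28 m

K_a = tan²(45° − 20.2°/2) = 0.4867; √K_a = 0.6976.
The active pressure is zero where K_a γ z = 2c√K_a, so z_c = 2c/(γ√K_a) = 2×23/(15.4×0.6976) = 4.282 m.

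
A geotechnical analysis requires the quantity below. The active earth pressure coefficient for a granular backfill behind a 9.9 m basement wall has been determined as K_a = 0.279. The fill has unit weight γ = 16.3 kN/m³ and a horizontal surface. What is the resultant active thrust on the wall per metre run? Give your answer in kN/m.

223 kN/m

P = ½ K_a γ H² = 0.5 × 0.279 × 16.3 × 9.9² = 222.9 kN/m.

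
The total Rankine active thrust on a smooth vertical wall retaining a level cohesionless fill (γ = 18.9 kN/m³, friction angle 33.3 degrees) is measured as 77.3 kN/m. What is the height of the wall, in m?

K_a = 0.2911. P_a = ½ K_a γ H² ⇒ H = √(2P_a/(K_a γ)).
H = √(2×77.3/(0.2911×18.9)) = 5.301 m.

5.30 m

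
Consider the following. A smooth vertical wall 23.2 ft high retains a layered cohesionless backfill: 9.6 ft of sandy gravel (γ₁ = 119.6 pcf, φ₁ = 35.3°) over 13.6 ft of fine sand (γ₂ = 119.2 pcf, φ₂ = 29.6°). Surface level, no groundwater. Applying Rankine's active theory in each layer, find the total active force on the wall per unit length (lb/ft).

10500 lb/ft

K_a1 = tan²(45°−35.3°/2) = 0.2675; K_a2 = tan²(45°−29.6°/2) = 0.3387.
Layer 1: σ at base = K_a1 γ₁ h₁ = 307.2 psf; P₁ = ½×307.2×9.6 = 1474.
Layer 2: σ_v at top = γ₁h₁ = 1148; σ_h top = K_a2×1148 = 388.9; σ_h base = K_a2×(1148+119.2×13.6) = 938.1.
P₂ = ½(388.9+938.1)×13.6 = 9024. Total P_a = 1474+9024 = 10500 lb/ft.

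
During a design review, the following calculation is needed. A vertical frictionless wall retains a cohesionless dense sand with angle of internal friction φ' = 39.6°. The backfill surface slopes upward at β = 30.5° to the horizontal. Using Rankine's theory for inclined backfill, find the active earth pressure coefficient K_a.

0.329

K_a = cos β · (cos β − √(cos²β − cos²φ)) / (cos β + √(cos²β − cos²φ)).
cos β = 0.8616, cos φ = 0.7705, √(cos²β − cos²φ) = 0.3856.
K_a = 0.8616 × (0.8616 − 0.3856)/(0.8616 + 0.3856) = 0.3288.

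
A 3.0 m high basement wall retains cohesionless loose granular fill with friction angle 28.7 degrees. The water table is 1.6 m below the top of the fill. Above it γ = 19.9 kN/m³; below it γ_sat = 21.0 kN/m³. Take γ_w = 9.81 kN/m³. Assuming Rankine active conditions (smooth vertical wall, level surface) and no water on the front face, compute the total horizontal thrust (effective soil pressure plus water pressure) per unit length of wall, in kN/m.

38.1 kN/m

K_a = tan²(45° − φ/2) = 0.3511.
γ' = 21.0 − 9.81 = 11.19 kN/m³. Depth below WT = 1.4 m.
σ'_h at WT = K_a γ d_w = 11.18 kPa; at base = 11.18 + K_a γ' × 1.4 = 16.68 kPa.
P₁ (0–1.6 m) = ½×11.18×1.6 = 8.944. P₂ (1.6–3.0 m) = ½(11.18+16.68)×1.4 = 19.50.
P_w = ½ γ_w h₂² = 0.5×9.81×1.4² = 9.614. Total = 8.944+19.50+9.614 = 38.06 kN/m.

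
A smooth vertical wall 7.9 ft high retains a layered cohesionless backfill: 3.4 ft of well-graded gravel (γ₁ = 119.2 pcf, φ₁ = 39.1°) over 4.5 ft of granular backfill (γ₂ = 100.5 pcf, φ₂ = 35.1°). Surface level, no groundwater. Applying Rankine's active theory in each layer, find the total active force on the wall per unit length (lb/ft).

923 lb/ft

K_a1 = tan²(45°−39.1°/2) = 0.2265; K_a2 = tan²(45°−35.1°/2) = 0.2698.
Layer 1: σ at base = K_a1 γ₁ h₁ = 91.79 psf; P₁ = ½×91.79×3.4 = 156.0.
Layer 2: σ_v at top = γ₁h₁ = 405.3; σ_h top = K_a2×405.3 = 109.4; σ_h base = K_a2×(405.3+100.5×4.5) = 231.4.
P₂ = ½(109.4+231.4)×4.5 = 766.7. Total P_a = 156.0+766.7 = 922.7 lb/ft.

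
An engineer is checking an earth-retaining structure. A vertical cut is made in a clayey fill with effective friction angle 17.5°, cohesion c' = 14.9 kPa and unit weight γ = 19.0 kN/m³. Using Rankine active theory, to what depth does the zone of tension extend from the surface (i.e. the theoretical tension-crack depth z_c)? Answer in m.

K_a = tan²(45° − 17.5°/2) = 0.5376; √K_a = 0.7332.
The active pressure is zero where K_a γ z = 2c√K_a, so z_c = 2c/(γ√K_a) = 2×14.9/(19.0×0.7332) = 2.139 m.

2.14 m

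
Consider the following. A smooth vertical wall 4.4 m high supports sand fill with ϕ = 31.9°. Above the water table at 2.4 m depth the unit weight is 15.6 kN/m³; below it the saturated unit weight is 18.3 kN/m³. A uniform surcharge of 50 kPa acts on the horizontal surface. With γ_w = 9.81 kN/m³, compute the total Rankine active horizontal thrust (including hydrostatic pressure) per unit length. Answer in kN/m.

K_a = tan²(45° − φ/2) = 0.3085.
γ' = 18.3 − 9.81 = 8.490 kN/m³. h₂ = H − d_w = 2.0 m.
σ'_h: at surface K_a·q = 15.43; at WT K_a(q+γd_w) = 26.98; at base K_a(q+γd_w+γ'h₂) = 32.22 kPa.
P₁ = ½(15.43+26.98)×2.4 = 50.88; P₂ = ½(26.98+32.22)×2.0 = 59.19; P_w = ½γ_w h₂² = 19.62.
Total = 50.88+59.19+19.62 = 129.7 kN/m.

130 kN/m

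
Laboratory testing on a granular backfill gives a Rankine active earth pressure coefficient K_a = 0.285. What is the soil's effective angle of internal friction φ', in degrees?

K_a = tan²(45° − φ/2) ⇒ 45° − φ/2 = arctan(√0.285) = 28.10°.
φ = 2(45° − 28.10°) = 33.81°.

33.8°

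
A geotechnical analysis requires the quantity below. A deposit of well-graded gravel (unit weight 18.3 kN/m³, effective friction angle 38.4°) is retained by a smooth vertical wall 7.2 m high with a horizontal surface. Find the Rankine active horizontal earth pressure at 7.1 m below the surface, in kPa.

K_a = (1 − sin φ)/(1 + sin φ) = 0.2337.
σ_h = K_a γ z = 0.2337 × 18.3 × 7.1 = 30.36 kPa.

30.4 kPa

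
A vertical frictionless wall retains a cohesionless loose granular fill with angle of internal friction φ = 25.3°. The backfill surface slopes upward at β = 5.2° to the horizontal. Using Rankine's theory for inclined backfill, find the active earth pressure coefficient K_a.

K_a = cos β · (cos β − √(cos²β − cos²φ)) / (cos β + √(cos²β − cos²φ)).
cos β = 0.9959, cos φ = 0.9041, √(cos²β − cos²φ) = 0.4176.
K_a = 0.9959 × (0.9959 − 0.4176)/(0.9959 + 0.4176) = 0.4074.

0.407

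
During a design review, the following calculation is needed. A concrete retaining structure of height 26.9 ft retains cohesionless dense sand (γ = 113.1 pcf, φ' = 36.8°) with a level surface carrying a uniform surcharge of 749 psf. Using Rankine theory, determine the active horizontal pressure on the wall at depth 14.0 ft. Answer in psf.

585 psf

K_a = (1 − sin φ)/(1 + sin φ) = 0.2508.
σ_v = γz + q = 113.1 × 14.0 + 749 = 2332 psf.
σ_h = K_a σ_v = 0.2508 × 2332 = 584.9 psf.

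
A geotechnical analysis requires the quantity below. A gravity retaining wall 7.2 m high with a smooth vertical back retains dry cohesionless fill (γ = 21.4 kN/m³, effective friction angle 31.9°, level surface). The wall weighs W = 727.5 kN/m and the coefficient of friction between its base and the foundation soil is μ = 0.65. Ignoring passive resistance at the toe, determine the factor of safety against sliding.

2.76

K_a = tan²(45° − 31.9°/2) = 0.3085.
P_a = ½K_aγH² = 0.5×0.3085×21.4×7.2² = 171.1 kN/m, acting at H/3 = 2.400 m above the base.
FS_sliding = μW / P_a = 0.65×727.5 / 171.1 = 2.763.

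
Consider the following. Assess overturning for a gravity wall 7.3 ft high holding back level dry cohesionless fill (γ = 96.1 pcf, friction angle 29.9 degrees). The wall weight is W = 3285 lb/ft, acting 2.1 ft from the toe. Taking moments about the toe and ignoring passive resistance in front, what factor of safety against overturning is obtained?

K_a = tan²(45° − 29.9°/2) = 0.3347.
P_a = ½K_aγH² = 0.5×0.3347×96.1×7.3² = 857.0 lb/ft, acting at H/3 = 2.433 ft above the base.
Overturning moment M_o = P_a × H/3 = 857.0 × 2.433 = 2085.
Resisting moment M_r = W × 2.1 = 3285 × 2.1 = 6898.
FS_overturning = M_r/M_o = 6898/2085 = 3.308.

3.31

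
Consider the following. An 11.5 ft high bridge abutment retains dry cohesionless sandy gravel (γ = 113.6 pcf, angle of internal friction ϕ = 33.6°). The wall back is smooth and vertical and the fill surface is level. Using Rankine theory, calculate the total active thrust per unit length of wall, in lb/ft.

K_a = tan²(45° − φ/2) = 0.2875.
P_a = ½ K_a γ H² = 0.5 × 0.2875 × 113.6 × 11.5² = 2160 lb/ft.

2160 lb/ft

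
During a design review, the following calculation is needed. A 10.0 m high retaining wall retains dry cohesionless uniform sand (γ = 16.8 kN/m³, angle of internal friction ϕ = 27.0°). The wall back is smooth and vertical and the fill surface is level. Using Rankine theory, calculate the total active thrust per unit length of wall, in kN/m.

315 kN/m

K_a = tan²(45° − φ/2) = 0.3755.
P_a = ½ K_a γ H² = 0.5 × 0.3755 × 16.8 × 10.0² = 315.4 kN/m.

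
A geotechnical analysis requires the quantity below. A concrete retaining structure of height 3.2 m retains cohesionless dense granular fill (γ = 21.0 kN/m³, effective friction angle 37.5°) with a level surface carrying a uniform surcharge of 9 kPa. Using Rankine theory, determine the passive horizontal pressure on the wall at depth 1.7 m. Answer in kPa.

184 kPa

K_p = (1 + sin φ)/(1 − sin φ) = 4.112.
σ_v = γz + q = 21.0 × 1.7 + 9 = 44.70 kPa.
σ_h = K_p σ_v = 4.112 × 44.70 = 183.8 kPa.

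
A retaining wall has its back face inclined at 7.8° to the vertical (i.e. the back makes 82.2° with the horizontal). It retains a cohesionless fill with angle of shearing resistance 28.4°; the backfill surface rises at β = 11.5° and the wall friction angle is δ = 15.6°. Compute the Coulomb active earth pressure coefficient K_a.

K_a = sin²(α+φ) / [sin²α · sin(α−δ) · (1 + √{sin(φ+δ)sin(φ−β) / (sin(α−δ)sin(α+β))})²].
With α = 82.2°, φ = 28.4°, δ = 15.6°, β = 11.5°: K_a = 0.4504.

0.450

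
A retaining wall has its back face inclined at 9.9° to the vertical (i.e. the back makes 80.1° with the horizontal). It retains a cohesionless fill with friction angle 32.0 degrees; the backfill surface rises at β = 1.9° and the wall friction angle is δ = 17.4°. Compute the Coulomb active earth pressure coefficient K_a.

0.362

K_a = sin²(α+φ) / [sin²α · sin(α−δ) · (1 + √{sin(φ+δ)sin(φ−β) / (sin(α−δ)sin(α+β))})²].
With α = 80.1°, φ = 32.0°, δ = 17.4°, β = 1.9°: K_a = 0.3622.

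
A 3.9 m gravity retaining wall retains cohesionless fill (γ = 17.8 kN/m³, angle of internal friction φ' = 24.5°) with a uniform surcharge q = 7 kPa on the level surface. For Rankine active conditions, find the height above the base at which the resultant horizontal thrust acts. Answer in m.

K_a = 0.4137.
Triangular part P₁ = ½K_aγH² = 56.01 at H/3 = 1.300 m; rectangular part P₂ = K_a q H = 11.29 at H/2 = 1.950 m.
ȳ = (P₁·1.300 + P₂·1.950)/(P₁+P₂) = 1.409 m.

1.41 m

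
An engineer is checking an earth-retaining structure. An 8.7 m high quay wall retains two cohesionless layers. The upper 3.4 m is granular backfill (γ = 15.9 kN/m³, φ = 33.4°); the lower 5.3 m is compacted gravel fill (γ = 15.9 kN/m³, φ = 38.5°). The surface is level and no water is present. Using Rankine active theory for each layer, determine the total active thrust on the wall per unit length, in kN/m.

145 kN/m

K_a1 = tan²(45°−33.4°/2) = 0.2899; K_a2 = tan²(45°−38.5°/2) = 0.2327.
Layer 1: σ at base = K_a1 γ₁ h₁ = 15.67 kPa; P₁ = ½×15.67×3.4 = 26.64.
Layer 2: σ_v at top = γ₁h₁ = 54.06; σ_h top = K_a2×54.06 = 12.58; σ_h base = K_a2×(54.06+15.9×5.3) = 32.18.
P₂ = ½(12.58+32.18)×5.3 = 118.6. Total P_a = 26.64+118.6 = 145.3 kN/m.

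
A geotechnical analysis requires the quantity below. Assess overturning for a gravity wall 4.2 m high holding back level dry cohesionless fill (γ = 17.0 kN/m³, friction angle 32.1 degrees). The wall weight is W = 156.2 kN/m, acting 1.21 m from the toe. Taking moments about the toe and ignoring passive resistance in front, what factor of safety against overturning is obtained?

2.94

K_a = tan²(45° − 32.1°/2) = 0.3060.
P_a = ½K_aγH² = 0.5×0.3060×17.0×4.2² = 45.88 kN/m, acting at H/3 = 1.400 m above the base.
Overturning moment M_o = P_a × H/3 = 45.88 × 1.400 = 64.23.
Resisting moment M_r = W × 1.21 = 156.2 × 1.21 = 189.0.
FS_overturning = M_r/M_o = 189.0/64.23 = 2.942.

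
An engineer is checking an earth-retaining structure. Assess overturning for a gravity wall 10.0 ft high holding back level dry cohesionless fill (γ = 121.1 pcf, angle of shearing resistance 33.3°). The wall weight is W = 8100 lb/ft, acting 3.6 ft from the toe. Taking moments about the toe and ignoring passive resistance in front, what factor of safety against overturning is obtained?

4.96

K_a = tan²(45° − 33.3°/2) = 0.2911.
P_a = ½K_aγH² = 0.5×0.2911×121.1×10.0² = 1763 lb/ft, acting at H/3 = 3.333 ft above the base.
Overturning moment M_o = P_a × H/3 = 1763 × 3.333 = 5876.
Resisting moment M_r = W × 3.6 = 8100 × 3.6 = 29160.
FS_overturning = M_r/M_o = 29160/5876 = 4.962.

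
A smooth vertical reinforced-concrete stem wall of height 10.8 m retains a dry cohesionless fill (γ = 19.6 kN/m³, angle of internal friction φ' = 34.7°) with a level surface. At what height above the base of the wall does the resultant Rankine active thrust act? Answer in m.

3.60 m

K_a = 0.2745.
The pressure distribution is triangular, so the resultant acts at H/3 above the base = 10.8/3 = 3.600 m.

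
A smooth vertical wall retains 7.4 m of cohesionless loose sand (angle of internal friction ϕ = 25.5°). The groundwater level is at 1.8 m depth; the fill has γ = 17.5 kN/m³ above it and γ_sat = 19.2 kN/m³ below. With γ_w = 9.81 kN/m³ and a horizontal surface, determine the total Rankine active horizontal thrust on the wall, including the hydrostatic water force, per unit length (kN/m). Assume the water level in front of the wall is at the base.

294 kN/m

K_a = tan²(45° − φ/2) = 0.3981.
γ' = 19.2 − 9.81 = 9.390 kN/m³. Depth below WT = 5.6 m.
σ'_h at WT = K_a γ d_w = 12.54 kPa; at base = 12.54 + K_a γ' × 5.6 = 33.47 kPa.
P₁ (0–1.8 m) = ½×12.54×1.8 = 11.29. P₂ (1.8–7.4 m) = ½(12.54+33.47)×5.6 = 128.8.
P_w = ½ γ_w h₂² = 0.5×9.81×5.6² = 153.8. Total = 11.29+128.8+153.8 = 293.9 kN/m.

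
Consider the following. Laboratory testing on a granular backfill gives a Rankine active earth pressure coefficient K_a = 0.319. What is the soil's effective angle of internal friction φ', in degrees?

31.1°

K_a = tan²(45° − φ/2) ⇒ 45° − φ/2 = arctan(√0.319) = 29.46°.
φ = 2(45° − 29.46°) = 31.08°.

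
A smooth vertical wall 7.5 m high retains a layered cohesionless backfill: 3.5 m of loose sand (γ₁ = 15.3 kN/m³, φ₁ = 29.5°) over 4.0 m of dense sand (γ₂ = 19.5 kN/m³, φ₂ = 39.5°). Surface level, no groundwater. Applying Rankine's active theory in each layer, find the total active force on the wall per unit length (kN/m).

K_a1 = tan²(45°−29.5°/2) = 0.3401; K_a2 = tan²(45°−39.5°/2) = 0.2224.
Layer 1: σ at base = K_a1 γ₁ h₁ = 18.21 kPa; P₁ = ½×18.21×3.5 = 31.87.
Layer 2: σ_v at top = γ₁h₁ = 53.55; σ_h top = K_a2×53.55 = 11.91; σ_h base = K_a2×(53.55+19.5×4.0) = 29.26.
P₂ = ½(11.91+29.26)×4.0 = 82.35. Total P_a = 31.87+82.35 = 114.2 kN/m.

114 kN/m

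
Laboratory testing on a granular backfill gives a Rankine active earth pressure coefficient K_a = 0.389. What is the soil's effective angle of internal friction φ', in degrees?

26.1°

K_a = tan²(45° − φ/2) ⇒ 45° − φ/2 = arctan(√0.389) = 31.95°.
φ = 2(45° − 31.95°) = 26.10°.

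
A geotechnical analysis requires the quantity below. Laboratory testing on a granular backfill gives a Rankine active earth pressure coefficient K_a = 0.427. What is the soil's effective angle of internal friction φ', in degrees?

23.7°

K_a = tan²(45° − φ/2) ⇒ 45° − φ/2 = arctan(√0.427) = 33.16°.
φ = 2(45° − 33.16°) = 23.67°.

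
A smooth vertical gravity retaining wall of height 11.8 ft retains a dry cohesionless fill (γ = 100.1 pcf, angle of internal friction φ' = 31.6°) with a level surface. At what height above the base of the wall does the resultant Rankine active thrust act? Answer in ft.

K_a = 0.3123.
The pressure distribution is triangular, so the resultant acts at H/3 above the base = 11.8/3 = 3.933 ft.

3.93 ft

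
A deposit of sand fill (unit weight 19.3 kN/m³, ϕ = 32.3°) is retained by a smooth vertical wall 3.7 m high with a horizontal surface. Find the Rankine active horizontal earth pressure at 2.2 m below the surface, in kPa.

12.9 kPa

K_a = (1 − sin φ)/(1 + sin φ) = 0.3035.
σ_h = K_a γ z = 0.3035 × 19.3 × 2.2 = 12.89 kPa.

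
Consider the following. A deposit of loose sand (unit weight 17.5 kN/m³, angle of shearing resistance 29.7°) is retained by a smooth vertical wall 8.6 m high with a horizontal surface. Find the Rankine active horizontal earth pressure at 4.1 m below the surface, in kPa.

K_a = (1 − sin φ)/(1 + sin φ) = 0.3374.
σ_h = K_a γ z = 0.3374 × 17.5 × 4.1 = 24.21 kPa.

24.2 kPa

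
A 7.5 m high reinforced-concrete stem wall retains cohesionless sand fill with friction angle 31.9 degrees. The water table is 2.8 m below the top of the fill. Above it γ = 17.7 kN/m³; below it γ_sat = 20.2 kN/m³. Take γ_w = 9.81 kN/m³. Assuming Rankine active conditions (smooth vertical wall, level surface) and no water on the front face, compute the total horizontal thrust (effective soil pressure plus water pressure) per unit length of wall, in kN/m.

237 kN/m

K_a = tan²(45° − φ/2) = 0.3085.
γ' = 20.2 − 9.81 = 10.39 kN/m³. Depth below WT = 4.7 m.
σ'_h at WT = K_a γ d_w = 15.29 kPa; at base = 15.29 + K_a γ' × 4.7 = 30.36 kPa.
P₁ (0–2.8 m) = ½×15.29×2.8 = 21.41. P₂ (2.8–7.5 m) = ½(15.29+30.36)×4.7 = 107.3.
P_w = ½ γ_w h₂² = 0.5×9.81×4.7² = 108.4. Total = 21.41+107.3+108.4 = 237.0 kN/m.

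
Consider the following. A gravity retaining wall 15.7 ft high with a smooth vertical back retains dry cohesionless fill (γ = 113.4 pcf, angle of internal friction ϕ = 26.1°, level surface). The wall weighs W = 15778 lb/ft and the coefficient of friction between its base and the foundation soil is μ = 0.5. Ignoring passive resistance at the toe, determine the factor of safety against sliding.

1.45

K_a = tan²(45° − 26.1°/2) = 0.3889.
P_a = ½K_aγH² = 0.5×0.3889×113.4×15.7² = 5436 lb/ft, acting at H/3 = 5.233 ft above the base.
FS_sliding = μW / P_a = 0.5×15778 / 5436 = 1.451.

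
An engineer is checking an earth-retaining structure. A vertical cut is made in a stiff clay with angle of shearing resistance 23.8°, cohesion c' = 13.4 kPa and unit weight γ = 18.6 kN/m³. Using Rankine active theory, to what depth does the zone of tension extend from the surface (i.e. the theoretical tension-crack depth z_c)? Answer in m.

K_a = tan²(45° − 23.8°/2) = 0.4250; √K_a = 0.6519.
The active pressure is zero where K_a γ z = 2c√K_a, so z_c = 2c/(γ√K_a) = 2×13.4/(18.6×0.6519) = 2.210 m.

2.21 m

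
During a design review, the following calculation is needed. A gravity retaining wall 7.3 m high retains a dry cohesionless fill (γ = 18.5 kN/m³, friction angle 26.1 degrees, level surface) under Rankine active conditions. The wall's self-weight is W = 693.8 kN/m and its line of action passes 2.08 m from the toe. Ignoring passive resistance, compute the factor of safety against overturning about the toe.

K_a = tan²(45° − 26.1°/2) = 0.3889.
P_a = ½K_aγH² = 0.5×0.3889×18.5×7.3² = 191.7 kN/m, acting at H/3 = 2.433 m above the base.
Overturning moment M_o = P_a × H/3 = 191.7 × 2.433 = 466.5.
Resisting moment M_r = W × 2.08 = 693.8 × 2.08 = 1443.
FS_overturning = M_r/M_o = 1443/466.5 = 3.093.

3.09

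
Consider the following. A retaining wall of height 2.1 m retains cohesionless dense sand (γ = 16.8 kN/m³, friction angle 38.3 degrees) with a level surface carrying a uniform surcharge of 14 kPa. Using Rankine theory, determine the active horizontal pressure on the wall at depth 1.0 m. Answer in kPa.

K_a = (1 − sin φ)/(1 + sin φ) = 0.2347.
σ_v = γz + q = 16.8 × 1.0 + 14 = 30.80 kPa.
σ_h = K_a σ_v = 0.2347 × 30.80 = 7.230 kPa.

7.23 kPa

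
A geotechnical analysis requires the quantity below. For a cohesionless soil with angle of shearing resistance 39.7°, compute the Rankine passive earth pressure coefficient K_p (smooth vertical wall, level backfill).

4.54

K_p = (1 + sin φ)/(1 − sin φ) = tan²(45° + 39.7°/2) = 4.537.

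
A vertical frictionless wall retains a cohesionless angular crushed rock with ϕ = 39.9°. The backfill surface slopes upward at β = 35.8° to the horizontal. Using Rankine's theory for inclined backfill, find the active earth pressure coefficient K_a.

0.414

K_a = cos β · (cos β − √(cos²β − cos²φ)) / (cos β + √(cos²β − cos²φ)).
cos β = 0.8111, cos φ = 0.7672, √(cos²β − cos²φ) = 0.2632.
K_a = 0.8111 × (0.8111 − 0.2632)/(0.8111 + 0.2632) = 0.4136.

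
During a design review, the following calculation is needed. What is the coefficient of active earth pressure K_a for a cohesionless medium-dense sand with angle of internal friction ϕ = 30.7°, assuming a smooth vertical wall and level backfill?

K_a = tan²(45° − φ/2) = tan²(29.65°) = 0.3240.

0.324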